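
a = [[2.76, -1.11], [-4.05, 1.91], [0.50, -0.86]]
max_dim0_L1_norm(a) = 7.31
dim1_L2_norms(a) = [2.97, 4.48, 0.99]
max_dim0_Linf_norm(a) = 4.05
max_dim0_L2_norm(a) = 4.93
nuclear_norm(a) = 6.03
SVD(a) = [[-0.55, -0.28], [0.82, -0.01], [-0.15, 0.96]] @ diag([5.4351835655460725, 0.5904909896161623]) @ [[-0.91,0.42], [-0.42,-0.91]]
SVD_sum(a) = [[2.69, -1.26], [-4.05, 1.9], [0.74, -0.35]] + [[0.07, 0.15],[0.0, 0.01],[-0.24, -0.51]]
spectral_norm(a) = 5.44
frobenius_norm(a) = 5.47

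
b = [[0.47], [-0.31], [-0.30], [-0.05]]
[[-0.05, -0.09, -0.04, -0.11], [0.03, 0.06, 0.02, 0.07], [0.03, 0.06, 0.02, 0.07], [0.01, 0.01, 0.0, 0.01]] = b @ [[-0.10,-0.19,-0.08,-0.24]]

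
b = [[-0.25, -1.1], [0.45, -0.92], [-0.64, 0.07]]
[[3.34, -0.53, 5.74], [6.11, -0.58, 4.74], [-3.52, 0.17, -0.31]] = b @ [[5.04, -0.21, -0.09], [-4.18, 0.53, -5.2]]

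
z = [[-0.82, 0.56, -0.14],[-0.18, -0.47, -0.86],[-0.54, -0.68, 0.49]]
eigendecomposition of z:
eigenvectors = [[(-0.69+0j), -0.69-0.00j, -0.21+0.00j], [0.07-0.62j, (0.07+0.62j), -0.47+0.00j], [(-0.13-0.34j), -0.13+0.34j, (0.85+0j)]]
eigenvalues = [(-0.9+0.43j), (-0.9-0.43j), (1+0j)]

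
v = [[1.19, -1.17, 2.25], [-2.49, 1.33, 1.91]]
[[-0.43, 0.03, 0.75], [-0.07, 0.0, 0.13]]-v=[[-1.62, 1.20, -1.5],[2.42, -1.33, -1.78]]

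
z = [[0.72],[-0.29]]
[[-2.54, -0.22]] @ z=[[-1.76]]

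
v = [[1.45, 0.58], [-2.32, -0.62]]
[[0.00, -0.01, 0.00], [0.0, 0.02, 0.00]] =v@[[-0.00, -0.01, 0.00], [0.00, 0.00, -0.00]]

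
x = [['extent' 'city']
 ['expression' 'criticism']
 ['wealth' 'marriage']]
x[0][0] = 'extent'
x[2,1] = 'marriage'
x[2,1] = 'marriage'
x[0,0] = 'extent'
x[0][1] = 'city'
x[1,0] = 'expression'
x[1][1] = 'criticism'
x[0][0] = 'extent'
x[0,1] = 'city'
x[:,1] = ['city', 'criticism', 'marriage']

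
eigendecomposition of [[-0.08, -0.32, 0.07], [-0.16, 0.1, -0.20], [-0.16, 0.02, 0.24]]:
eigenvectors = [[0.83+0.00j, 0.52-0.13j, (0.52+0.13j)], [(0.51+0j), -0.60+0.00j, (-0.6-0j)], [(0.25+0j), (0.06+0.59j), 0.06-0.59j]]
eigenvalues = [(-0.26+0j), (0.26+0.16j), (0.26-0.16j)]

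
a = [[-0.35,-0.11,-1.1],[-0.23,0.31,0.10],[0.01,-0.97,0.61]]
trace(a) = 0.57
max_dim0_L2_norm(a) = 1.26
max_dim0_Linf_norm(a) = 1.1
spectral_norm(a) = 1.38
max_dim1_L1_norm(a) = 1.59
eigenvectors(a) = [[0.96+0.00j, (-0.67+0j), -0.67-0.00j], [0.23+0.00j, (0.21-0.29j), 0.21+0.29j], [0.18+0.00j, 0.54+0.36j, (0.54-0.36j)]]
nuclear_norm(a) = 2.58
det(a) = -0.36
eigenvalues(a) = [(-0.58+0j), (0.57+0.53j), (0.57-0.53j)]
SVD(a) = [[-0.71,-0.69,-0.17], [-0.07,0.3,-0.95], [0.71,-0.66,-0.26]] @ diag([1.3804927335260888, 0.9110800703716099, 0.2843816415546709]) @ [[0.2, -0.46, 0.87],[0.18, 0.89, 0.42],[0.96, -0.07, -0.26]]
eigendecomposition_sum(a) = [[(-0.41-0j), (-0.43+0j), (-0.35+0j)], [-0.10-0.00j, -0.10+0.00j, (-0.08+0j)], [-0.08-0.00j, (-0.08+0j), -0.06+0.00j]] + [[(0.03+0.13j),(0.16-0.6j),-0.38+0.06j],[-0.07-0.03j,(0.21+0.25j),(0.09-0.18j)],[0.04-0.12j,-0.45+0.40j,0.34+0.15j]] + [[(0.03-0.13j),0.16+0.60j,-0.38-0.06j], [-0.07+0.03j,(0.21-0.25j),(0.09+0.18j)], [(0.04+0.12j),(-0.45-0.4j),0.34-0.15j]]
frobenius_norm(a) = 1.68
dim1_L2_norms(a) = [1.16, 0.4, 1.15]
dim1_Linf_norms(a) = [1.1, 0.31, 0.97]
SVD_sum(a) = [[-0.19, 0.44, -0.85], [-0.02, 0.05, -0.09], [0.19, -0.44, 0.85]] + [[-0.11, -0.56, -0.27], [0.05, 0.24, 0.12], [-0.11, -0.53, -0.25]] + [[-0.05, 0.00, 0.01], [-0.26, 0.02, 0.07], [-0.07, 0.01, 0.02]]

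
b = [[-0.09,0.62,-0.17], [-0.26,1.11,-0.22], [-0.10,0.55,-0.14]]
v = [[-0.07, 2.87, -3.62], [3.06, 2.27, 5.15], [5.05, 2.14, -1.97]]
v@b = [[-0.38, 1.15, -0.11], [-1.38, 7.25, -1.74], [-0.81, 4.42, -1.05]]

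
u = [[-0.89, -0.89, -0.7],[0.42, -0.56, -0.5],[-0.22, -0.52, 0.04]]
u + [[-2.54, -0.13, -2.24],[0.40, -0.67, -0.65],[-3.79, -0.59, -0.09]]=[[-3.43, -1.02, -2.94], [0.82, -1.23, -1.15], [-4.01, -1.11, -0.05]]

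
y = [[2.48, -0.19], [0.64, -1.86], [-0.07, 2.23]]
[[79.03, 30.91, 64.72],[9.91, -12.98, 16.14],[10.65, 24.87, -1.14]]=y @ [[32.31, 13.35, 26.12], [5.79, 11.57, 0.31]]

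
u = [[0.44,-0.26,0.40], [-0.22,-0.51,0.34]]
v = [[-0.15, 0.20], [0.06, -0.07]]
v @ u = [[-0.11, -0.06, 0.01], [0.04, 0.02, 0.0]]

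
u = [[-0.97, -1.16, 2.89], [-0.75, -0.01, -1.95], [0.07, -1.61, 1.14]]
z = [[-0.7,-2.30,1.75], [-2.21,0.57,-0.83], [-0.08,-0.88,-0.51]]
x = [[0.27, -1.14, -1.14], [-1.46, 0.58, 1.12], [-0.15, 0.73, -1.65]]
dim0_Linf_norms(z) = [2.21, 2.3, 1.75]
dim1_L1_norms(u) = [5.02, 2.71, 2.82]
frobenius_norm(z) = 3.97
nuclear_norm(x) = 5.00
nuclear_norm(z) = 6.34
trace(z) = -0.64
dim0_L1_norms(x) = [1.88, 2.45, 3.91]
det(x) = 3.57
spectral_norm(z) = 3.07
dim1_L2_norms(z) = [2.97, 2.43, 1.02]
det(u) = 5.71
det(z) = 6.64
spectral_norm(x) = 2.53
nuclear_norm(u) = 6.41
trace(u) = 0.16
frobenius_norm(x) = 3.11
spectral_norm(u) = 3.99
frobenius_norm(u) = 4.35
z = x + u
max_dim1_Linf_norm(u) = 2.89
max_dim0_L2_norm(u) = 3.67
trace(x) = -0.80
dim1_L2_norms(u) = [3.26, 2.09, 1.97]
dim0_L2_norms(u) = [1.23, 1.98, 3.67]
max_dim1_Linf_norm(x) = 1.65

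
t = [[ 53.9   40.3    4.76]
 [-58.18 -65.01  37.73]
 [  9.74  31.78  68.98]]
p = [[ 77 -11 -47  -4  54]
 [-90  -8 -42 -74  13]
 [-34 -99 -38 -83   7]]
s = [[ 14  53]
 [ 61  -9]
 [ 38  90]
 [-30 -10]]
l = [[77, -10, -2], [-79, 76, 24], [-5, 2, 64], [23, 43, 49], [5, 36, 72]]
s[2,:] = [38, 90]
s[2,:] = [38, 90]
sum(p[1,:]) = -201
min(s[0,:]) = 14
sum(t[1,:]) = -85.46000000000001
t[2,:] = [9.74, 31.78, 68.98]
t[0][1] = 40.3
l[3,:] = [23, 43, 49]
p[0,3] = -4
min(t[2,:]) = 9.74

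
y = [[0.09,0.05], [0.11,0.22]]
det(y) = 0.014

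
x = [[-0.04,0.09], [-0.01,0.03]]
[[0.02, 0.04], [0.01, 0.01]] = x @ [[-0.13, -0.30],[0.15, 0.34]]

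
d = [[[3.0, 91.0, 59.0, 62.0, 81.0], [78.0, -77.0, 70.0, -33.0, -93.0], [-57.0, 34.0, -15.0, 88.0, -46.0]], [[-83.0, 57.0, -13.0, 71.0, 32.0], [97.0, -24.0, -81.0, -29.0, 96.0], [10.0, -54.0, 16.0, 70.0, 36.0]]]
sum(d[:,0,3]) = 133.0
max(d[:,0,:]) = 91.0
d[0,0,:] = [3.0, 91.0, 59.0, 62.0, 81.0]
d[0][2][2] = -15.0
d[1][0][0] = -83.0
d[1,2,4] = 36.0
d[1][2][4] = 36.0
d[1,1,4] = 96.0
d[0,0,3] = 62.0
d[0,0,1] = 91.0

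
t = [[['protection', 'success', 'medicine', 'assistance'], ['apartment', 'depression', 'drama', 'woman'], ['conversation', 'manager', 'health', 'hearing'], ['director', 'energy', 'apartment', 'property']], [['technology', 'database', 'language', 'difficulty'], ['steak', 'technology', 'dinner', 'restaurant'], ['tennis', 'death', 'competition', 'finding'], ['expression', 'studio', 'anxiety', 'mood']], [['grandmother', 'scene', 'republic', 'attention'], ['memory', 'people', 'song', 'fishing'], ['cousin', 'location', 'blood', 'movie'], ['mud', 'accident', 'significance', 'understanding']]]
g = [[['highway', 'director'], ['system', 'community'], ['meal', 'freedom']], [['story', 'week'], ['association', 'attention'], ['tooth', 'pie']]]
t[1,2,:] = ['tennis', 'death', 'competition', 'finding']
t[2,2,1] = 'location'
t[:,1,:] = [['apartment', 'depression', 'drama', 'woman'], ['steak', 'technology', 'dinner', 'restaurant'], ['memory', 'people', 'song', 'fishing']]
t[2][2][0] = 'cousin'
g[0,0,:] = ['highway', 'director']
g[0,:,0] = ['highway', 'system', 'meal']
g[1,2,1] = 'pie'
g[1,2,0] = 'tooth'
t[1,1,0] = 'steak'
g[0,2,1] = 'freedom'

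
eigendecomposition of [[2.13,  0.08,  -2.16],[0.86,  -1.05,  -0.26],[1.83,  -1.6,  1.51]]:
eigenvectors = [[(0.76+0j), 0.76-0.00j, -0.25+0.00j], [(0.18-0.06j), 0.18+0.06j, (-0.88+0j)], [0.14-0.61j, (0.14+0.61j), -0.39+0.00j]]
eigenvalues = [(1.75+1.73j), (1.75-1.73j), (-0.92+0j)]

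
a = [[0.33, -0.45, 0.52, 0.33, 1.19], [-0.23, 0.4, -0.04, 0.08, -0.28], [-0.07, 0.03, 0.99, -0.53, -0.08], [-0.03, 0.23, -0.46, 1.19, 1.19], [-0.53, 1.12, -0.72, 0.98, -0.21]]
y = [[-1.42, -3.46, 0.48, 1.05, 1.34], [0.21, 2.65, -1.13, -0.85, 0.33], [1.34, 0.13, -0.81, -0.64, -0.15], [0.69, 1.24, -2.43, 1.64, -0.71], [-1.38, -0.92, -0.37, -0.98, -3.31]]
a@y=[[-1.28, -2.95, -1.00, -0.23, -3.96], [0.80, 2.21, -0.62, -0.15, 0.7], [1.18, -0.13, 0.45, -1.52, 0.41], [-1.35, 1.03, -3.23, 0.85, -4.68], [0.99, 6.12, -3.24, 0.77, -0.23]]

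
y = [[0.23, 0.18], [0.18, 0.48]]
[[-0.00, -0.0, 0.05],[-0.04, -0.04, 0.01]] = y @ [[0.09, 0.07, 0.26], [-0.12, -0.10, -0.07]]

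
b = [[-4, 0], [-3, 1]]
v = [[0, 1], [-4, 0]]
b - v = [[-4, -1], [1, 1]]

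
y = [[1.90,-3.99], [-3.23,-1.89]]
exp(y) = [[42.71, -28.61], [-23.16, 15.54]]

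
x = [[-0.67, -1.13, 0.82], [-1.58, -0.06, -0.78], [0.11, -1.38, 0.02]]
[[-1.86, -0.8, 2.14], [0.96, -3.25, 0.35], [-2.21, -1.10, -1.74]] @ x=[[2.75, -0.80, -0.86], [4.53, -1.37, 3.33], [3.03, 4.96, -0.99]]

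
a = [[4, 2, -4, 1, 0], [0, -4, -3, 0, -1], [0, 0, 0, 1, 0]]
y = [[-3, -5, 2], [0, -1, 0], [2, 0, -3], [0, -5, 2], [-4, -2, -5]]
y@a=[[-12, 14, 27, -1, 5], [0, 4, 3, 0, 1], [8, 4, -8, -1, 0], [0, 20, 15, 2, 5], [-16, 0, 22, -9, 2]]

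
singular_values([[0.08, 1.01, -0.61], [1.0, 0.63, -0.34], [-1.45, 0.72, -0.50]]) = [1.84, 1.54, 0.0]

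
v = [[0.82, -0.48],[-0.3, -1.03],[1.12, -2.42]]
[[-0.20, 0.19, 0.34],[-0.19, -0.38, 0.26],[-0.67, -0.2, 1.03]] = v @[[-0.12, 0.38, 0.23], [0.22, 0.26, -0.32]]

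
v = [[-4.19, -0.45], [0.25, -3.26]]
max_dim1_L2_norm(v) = 4.21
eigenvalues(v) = [-4.05, -3.4]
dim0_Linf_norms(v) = [4.19, 3.26]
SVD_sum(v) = [[-4.16, -0.64], [-0.25, -0.04]] + [[-0.03,0.19], [0.50,-3.22]]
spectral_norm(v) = 4.22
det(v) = 13.77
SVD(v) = [[-1.00, -0.06], [-0.06, 1.00]] @ diag([4.217037980588347, 3.265775661351428]) @ [[0.99, 0.15], [0.15, -0.99]]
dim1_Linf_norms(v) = [4.19, 3.26]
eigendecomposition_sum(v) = [[-4.95, -2.83],[1.57, 0.90]] + [[0.76,2.38], [-1.32,-4.16]]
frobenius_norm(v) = 5.33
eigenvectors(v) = [[-0.95, 0.50], [0.3, -0.87]]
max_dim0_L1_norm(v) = 4.44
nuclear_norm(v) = 7.48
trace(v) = -7.45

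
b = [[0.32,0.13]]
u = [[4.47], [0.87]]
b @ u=[[1.54]]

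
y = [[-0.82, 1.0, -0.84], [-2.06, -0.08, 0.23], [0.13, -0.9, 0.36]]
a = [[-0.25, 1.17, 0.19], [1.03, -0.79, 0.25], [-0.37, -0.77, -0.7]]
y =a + [[-0.57,-0.17,-1.03], [-3.09,0.71,-0.02], [0.5,-0.13,1.06]]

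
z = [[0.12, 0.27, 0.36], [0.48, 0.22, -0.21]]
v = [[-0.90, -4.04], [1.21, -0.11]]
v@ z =[[-2.05,-1.13,0.52],[0.09,0.3,0.46]]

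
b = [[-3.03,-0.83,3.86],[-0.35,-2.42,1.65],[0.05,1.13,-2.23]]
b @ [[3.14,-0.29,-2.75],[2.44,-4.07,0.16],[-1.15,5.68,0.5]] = [[-15.98,26.18,10.13], [-8.9,19.32,1.4], [5.48,-17.28,-1.07]]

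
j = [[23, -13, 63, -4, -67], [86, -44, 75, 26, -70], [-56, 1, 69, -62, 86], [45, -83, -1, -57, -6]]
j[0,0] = 23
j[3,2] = -1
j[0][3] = -4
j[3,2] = -1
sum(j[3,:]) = -102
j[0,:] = [23, -13, 63, -4, -67]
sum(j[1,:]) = 73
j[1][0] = 86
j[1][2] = 75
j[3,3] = -57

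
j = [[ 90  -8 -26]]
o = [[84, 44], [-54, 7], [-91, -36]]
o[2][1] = -36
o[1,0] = -54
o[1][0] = -54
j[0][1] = -8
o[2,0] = -91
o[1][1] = 7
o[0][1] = 44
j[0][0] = 90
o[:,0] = [84, -54, -91]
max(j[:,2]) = -26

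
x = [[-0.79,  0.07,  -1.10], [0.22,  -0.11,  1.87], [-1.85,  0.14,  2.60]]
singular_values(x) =[3.59, 1.65, 0.06]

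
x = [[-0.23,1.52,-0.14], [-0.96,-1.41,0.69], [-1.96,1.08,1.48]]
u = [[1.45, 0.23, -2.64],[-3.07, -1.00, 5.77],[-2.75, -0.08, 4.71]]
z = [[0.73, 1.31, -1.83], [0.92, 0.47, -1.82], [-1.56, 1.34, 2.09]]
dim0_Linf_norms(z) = [1.56, 1.34, 2.09]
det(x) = 1.29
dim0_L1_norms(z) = [3.21, 3.12, 5.74]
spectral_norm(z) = 3.83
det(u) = 0.13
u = x @ z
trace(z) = 3.29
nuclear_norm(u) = 9.69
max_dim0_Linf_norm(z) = 2.09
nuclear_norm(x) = 5.25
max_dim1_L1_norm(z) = 4.99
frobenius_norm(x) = 3.60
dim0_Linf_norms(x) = [1.96, 1.52, 1.48]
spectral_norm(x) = 2.82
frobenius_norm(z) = 4.31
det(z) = 0.10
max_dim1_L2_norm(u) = 6.61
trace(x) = -0.16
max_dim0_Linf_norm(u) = 5.77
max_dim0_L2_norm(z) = 3.32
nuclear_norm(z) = 5.82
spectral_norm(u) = 9.07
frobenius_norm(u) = 9.09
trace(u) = 5.16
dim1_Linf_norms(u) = [2.64, 5.77, 4.71]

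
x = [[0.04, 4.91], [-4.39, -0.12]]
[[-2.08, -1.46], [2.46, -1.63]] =x@[[-0.55, 0.38], [-0.42, -0.30]]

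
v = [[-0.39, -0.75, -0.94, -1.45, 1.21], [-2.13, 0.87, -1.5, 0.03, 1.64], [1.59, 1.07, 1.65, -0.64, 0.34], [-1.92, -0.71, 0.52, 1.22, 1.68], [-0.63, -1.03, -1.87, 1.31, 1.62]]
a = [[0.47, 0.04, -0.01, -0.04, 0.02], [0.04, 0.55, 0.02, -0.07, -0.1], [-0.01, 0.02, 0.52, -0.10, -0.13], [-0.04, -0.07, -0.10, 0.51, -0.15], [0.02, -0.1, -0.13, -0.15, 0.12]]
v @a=[[-0.12, -0.47, -0.51, -0.76, 0.55], [-0.92, 0.20, -0.96, -0.06, 0.26], [0.81, 0.7, 0.88, -0.68, -0.15], [-0.95, -0.71, -0.06, 0.44, -0.02], [-0.34, -0.88, -1.33, 0.71, 0.33]]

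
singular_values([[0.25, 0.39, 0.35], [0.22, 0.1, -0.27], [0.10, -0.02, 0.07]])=[0.59, 0.36, 0.1]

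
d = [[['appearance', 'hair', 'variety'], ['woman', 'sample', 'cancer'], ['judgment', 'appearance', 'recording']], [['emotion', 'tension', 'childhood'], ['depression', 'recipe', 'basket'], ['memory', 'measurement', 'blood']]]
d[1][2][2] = 'blood'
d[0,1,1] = 'sample'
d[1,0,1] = 'tension'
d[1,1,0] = 'depression'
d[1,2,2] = 'blood'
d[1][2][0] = 'memory'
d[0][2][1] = 'appearance'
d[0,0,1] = 'hair'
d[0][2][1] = 'appearance'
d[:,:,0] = [['appearance', 'woman', 'judgment'], ['emotion', 'depression', 'memory']]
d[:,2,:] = [['judgment', 'appearance', 'recording'], ['memory', 'measurement', 'blood']]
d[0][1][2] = 'cancer'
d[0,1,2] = 'cancer'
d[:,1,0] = ['woman', 'depression']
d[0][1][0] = 'woman'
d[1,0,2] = 'childhood'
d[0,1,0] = 'woman'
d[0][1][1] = 'sample'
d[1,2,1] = 'measurement'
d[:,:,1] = [['hair', 'sample', 'appearance'], ['tension', 'recipe', 'measurement']]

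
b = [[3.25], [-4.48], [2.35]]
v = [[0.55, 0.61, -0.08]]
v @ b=[[-1.13]]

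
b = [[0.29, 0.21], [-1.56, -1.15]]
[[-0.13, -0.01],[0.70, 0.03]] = b @ [[-0.41,-0.02], [-0.05,-0.00]]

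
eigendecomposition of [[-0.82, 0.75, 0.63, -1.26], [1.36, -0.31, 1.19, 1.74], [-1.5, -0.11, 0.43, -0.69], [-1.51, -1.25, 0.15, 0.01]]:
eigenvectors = [[(0.45-0.02j), 0.45+0.02j, (-0.44-0.03j), -0.44+0.03j], [(-0.78+0j), -0.78-0.00j, 0.24-0.51j, 0.24+0.51j], [0.30-0.01j, 0.30+0.01j, (0.13-0.15j), 0.13+0.15j], [-0.28-0.16j, (-0.28+0.16j), 0.67+0.00j, (0.67-0j)]]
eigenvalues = [(-0.93+0.42j), (-0.93-0.42j), (0.58+0.99j), (0.58-0.99j)]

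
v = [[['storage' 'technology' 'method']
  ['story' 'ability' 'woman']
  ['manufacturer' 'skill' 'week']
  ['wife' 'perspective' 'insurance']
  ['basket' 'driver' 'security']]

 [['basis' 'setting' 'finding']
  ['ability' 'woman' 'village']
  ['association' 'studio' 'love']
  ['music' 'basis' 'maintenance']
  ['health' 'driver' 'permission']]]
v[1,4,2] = 'permission'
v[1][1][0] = 'ability'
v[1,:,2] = ['finding', 'village', 'love', 'maintenance', 'permission']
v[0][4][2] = 'security'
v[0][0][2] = 'method'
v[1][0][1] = 'setting'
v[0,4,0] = 'basket'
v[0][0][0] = 'storage'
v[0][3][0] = 'wife'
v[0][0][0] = 'storage'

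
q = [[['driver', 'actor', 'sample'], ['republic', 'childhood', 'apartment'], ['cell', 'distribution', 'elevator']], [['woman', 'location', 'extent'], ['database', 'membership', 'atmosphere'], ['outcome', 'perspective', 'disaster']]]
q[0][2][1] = 'distribution'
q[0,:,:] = [['driver', 'actor', 'sample'], ['republic', 'childhood', 'apartment'], ['cell', 'distribution', 'elevator']]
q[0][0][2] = 'sample'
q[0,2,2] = 'elevator'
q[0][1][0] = 'republic'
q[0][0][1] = 'actor'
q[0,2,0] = 'cell'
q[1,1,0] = 'database'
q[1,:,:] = [['woman', 'location', 'extent'], ['database', 'membership', 'atmosphere'], ['outcome', 'perspective', 'disaster']]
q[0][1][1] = 'childhood'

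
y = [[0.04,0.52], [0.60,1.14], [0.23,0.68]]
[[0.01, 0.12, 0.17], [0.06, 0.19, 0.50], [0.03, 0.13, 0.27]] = y@[[0.08, -0.14, 0.25], [0.01, 0.24, 0.31]]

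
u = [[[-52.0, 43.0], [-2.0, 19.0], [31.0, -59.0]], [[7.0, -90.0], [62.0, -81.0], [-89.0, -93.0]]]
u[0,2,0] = 31.0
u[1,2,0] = -89.0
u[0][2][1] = -59.0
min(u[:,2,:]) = -93.0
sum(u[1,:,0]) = -20.0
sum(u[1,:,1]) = -264.0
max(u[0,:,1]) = 43.0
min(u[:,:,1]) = -93.0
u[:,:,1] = [[43.0, 19.0, -59.0], [-90.0, -81.0, -93.0]]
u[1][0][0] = 7.0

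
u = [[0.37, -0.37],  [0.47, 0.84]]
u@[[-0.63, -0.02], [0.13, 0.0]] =[[-0.28, -0.01], [-0.19, -0.01]]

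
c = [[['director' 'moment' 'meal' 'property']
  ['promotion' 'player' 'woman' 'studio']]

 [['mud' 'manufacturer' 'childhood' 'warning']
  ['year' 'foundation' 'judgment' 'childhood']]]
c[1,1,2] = 'judgment'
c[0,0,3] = 'property'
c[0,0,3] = 'property'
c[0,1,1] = 'player'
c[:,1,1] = ['player', 'foundation']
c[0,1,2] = 'woman'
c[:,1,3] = ['studio', 'childhood']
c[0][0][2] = 'meal'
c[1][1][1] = 'foundation'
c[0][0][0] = 'director'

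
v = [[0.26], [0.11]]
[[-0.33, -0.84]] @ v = [[-0.18]]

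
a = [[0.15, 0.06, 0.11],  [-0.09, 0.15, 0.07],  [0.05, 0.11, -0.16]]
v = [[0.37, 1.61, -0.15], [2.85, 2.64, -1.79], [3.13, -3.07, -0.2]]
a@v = [[0.57, 0.06, -0.15], [0.61, 0.04, -0.27], [-0.17, 0.86, -0.17]]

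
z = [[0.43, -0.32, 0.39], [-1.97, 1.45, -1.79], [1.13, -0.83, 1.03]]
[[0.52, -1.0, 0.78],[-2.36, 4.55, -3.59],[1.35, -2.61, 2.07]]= z@[[-0.11, -2.45, 0.07], [-2.00, 0.22, -0.21], [-0.18, 0.33, 1.76]]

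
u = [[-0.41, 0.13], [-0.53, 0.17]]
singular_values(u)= [0.7, 0.0]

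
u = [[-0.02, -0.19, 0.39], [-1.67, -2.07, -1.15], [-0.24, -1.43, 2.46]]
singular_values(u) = [2.98, 2.8, 0.0]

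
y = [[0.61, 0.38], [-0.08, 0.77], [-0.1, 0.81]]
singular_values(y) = [1.18, 0.62]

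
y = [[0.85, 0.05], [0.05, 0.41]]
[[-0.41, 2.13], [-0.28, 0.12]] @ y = [[-0.24,0.85], [-0.23,0.04]]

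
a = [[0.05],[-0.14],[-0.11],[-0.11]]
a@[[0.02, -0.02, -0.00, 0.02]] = [[0.00, -0.00, 0.0, 0.00], [-0.0, 0.0, 0.0, -0.00], [-0.0, 0.0, 0.00, -0.00], [-0.00, 0.0, 0.00, -0.0]]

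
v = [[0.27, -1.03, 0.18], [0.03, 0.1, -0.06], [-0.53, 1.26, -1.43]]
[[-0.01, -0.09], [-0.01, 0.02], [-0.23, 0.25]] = v @ [[0.04, 0.12], [0.05, 0.09], [0.19, -0.14]]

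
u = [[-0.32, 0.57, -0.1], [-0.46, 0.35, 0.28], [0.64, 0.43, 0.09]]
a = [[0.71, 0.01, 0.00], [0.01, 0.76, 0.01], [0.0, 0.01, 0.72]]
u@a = [[-0.22, 0.43, -0.07],  [-0.32, 0.26, 0.21],  [0.46, 0.33, 0.07]]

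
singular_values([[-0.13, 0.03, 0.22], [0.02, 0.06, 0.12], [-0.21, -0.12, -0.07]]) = [0.28, 0.27, 0.0]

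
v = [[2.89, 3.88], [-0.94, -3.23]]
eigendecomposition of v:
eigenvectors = [[0.99,-0.58], [-0.17,0.81]]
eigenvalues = [2.22, -2.56]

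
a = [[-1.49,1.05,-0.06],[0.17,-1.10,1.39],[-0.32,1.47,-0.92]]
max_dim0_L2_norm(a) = 2.12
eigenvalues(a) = [-2.67, -1.22, 0.38]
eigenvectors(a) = [[0.55, -0.96, 0.35], [-0.59, -0.24, 0.66], [0.59, 0.14, 0.66]]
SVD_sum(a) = [[-0.54, 1.08, -0.73], [0.63, -1.24, 0.84], [-0.66, 1.32, -0.89]] + [[-0.92, 0.02, 0.71], [-0.55, 0.01, 0.43], [0.23, -0.0, -0.18]] + [[-0.03, -0.04, -0.04], [0.1, 0.13, 0.12], [0.12, 0.16, 0.15]]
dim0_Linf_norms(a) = [1.49, 1.47, 1.39]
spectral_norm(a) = 2.75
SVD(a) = [[-0.51, -0.84, -0.19], [0.59, -0.50, 0.63], [-0.63, 0.21, 0.75]] @ diag([2.754854808804266, 1.382643993395103, 0.32553121192360845]) @ [[0.39, -0.76, 0.52], [0.79, -0.01, -0.61], [0.47, 0.65, 0.60]]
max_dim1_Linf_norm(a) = 1.49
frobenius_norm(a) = 3.10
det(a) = 1.24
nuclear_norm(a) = 4.46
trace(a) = -3.51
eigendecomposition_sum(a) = [[-0.42, 1.16, -0.94], [0.45, -1.24, 1.00], [-0.45, 1.25, -1.01]] + [[-1.06, -0.21, 0.77], [-0.26, -0.05, 0.19], [0.15, 0.03, -0.11]] + [[-0.01, 0.10, 0.11], [-0.02, 0.19, 0.2], [-0.02, 0.19, 0.2]]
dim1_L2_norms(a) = [1.82, 1.78, 1.76]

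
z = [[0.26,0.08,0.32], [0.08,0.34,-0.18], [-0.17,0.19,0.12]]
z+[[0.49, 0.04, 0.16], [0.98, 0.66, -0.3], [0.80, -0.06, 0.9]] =[[0.75, 0.12, 0.48], [1.06, 1.00, -0.48], [0.63, 0.13, 1.02]]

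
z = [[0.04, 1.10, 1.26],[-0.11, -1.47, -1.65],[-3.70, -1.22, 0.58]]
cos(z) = [[3.62,1.79,0.66], [-3.44,-1.33,-0.85], [0.91,1.55,2.31]]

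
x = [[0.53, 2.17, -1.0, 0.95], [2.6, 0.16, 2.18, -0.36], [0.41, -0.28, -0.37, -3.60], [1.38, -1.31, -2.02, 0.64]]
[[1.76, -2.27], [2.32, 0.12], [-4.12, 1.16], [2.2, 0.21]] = x@ [[1.05, -0.13], [0.01, -0.78], [0.02, 0.22], [1.26, -0.30]]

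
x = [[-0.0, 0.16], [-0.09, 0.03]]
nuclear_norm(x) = 0.25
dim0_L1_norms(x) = [0.09, 0.19]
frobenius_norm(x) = 0.19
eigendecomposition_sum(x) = [[-0.00+0.06j,0.08-0.01j],[(-0.05+0.01j),(0.02+0.06j)]] + [[-0.00-0.06j, (0.08+0.01j)],[-0.05-0.01j, 0.02-0.06j]]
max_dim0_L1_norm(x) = 0.19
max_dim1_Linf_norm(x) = 0.16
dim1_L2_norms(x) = [0.16, 0.09]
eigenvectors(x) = [[(0.8+0j), 0.80-0.00j], [(0.08+0.6j), (0.08-0.6j)]]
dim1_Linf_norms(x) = [0.16, 0.09]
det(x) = 0.01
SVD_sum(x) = [[-0.02, 0.16],[-0.01, 0.04]] + [[0.02,0.00],[-0.08,-0.01]]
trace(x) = 0.03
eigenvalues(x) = [(0.02+0.12j), (0.02-0.12j)]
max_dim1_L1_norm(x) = 0.16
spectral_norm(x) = 0.16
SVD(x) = [[-0.97,-0.26], [-0.26,0.97]] @ diag([0.16397564864946124, 0.08781791759082216]) @ [[0.14,-0.99], [-0.99,-0.14]]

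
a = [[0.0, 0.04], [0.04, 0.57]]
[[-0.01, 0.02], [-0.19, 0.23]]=a @ [[-0.23, 0.42], [-0.32, 0.38]]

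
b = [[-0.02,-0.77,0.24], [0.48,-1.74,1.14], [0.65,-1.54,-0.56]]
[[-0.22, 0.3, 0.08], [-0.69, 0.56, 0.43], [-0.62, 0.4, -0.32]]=b @ [[-0.33, -0.26, -0.04], [0.28, -0.38, 0.03], [-0.04, 0.02, 0.44]]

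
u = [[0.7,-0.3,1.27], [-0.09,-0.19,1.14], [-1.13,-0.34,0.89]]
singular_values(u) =[1.99, 1.32, 0.11]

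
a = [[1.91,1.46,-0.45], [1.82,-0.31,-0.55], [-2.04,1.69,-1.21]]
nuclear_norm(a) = 6.61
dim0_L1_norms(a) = [5.77, 3.46, 2.21]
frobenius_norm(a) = 4.26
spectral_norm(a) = 3.39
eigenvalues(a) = [(2.91+0j), (-1.26+0.75j), (-1.26-0.75j)]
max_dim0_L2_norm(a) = 3.33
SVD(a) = [[-0.43,0.79,-0.45],  [-0.52,0.19,0.83],  [0.74,0.59,0.32]] @ diag([3.390433401503965, 2.475081487146661, 0.7442667411285665]) @ [[-0.96, 0.23, -0.12], [0.26, 0.84, -0.47], [-0.01, -0.49, -0.87]]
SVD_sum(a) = [[1.40, -0.34, 0.18], [1.7, -0.41, 0.22], [-2.42, 0.58, -0.31]] + [[0.51,  1.63,  -0.92], [0.13,  0.40,  -0.23], [0.38,  1.22,  -0.69]] + [[0.0, 0.16, 0.29],[-0.0, -0.3, -0.54],[-0.00, -0.12, -0.21]]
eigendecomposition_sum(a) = [[2.30+0.00j, 0.85-0.00j, (-0.37+0j)], [(1.4+0j), 0.52-0.00j, (-0.22+0j)], [-0.57-0.00j, (-0.21+0j), 0.09-0.00j]] + [[-0.20-0.03j,(0.3+0.09j),(-0.04+0.11j)], [(0.21-0.33j),(-0.41+0.48j),-0.16-0.17j], [(-0.74-0.96j),(0.95+1.7j),-0.65+0.30j]] + [[(-0.2+0.03j), 0.30-0.09j, -0.04-0.11j], [(0.21+0.33j), (-0.41-0.48j), -0.16+0.17j], [(-0.74+0.96j), (0.95-1.7j), (-0.65-0.3j)]]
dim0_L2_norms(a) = [3.33, 2.25, 1.4]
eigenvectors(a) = [[0.84+0.00j, 0.11-0.11j, 0.11+0.11j],  [0.51+0.00j, 0.11+0.29j, (0.11-0.29j)],  [-0.21+0.00j, 0.94+0.00j, 0.94-0.00j]]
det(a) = 6.25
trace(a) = 0.39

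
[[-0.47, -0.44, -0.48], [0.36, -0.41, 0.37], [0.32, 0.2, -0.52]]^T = [[-0.47, 0.36, 0.32], [-0.44, -0.41, 0.2], [-0.48, 0.37, -0.52]]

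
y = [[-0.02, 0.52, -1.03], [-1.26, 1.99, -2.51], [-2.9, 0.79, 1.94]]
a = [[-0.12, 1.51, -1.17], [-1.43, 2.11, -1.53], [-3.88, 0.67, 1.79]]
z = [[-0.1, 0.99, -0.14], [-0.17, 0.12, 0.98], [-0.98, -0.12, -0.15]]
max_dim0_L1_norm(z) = 1.27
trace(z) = -0.13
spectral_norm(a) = 4.51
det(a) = 3.80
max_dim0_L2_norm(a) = 4.14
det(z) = -1.01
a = y + z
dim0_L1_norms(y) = [4.18, 3.3, 5.48]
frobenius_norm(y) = 5.10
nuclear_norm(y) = 7.21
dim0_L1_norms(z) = [1.25, 1.23, 1.27]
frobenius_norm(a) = 5.59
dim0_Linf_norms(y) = [2.9, 1.99, 2.51]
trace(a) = 3.78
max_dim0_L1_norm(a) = 5.43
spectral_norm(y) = 3.62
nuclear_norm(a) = 8.05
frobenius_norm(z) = 1.74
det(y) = 0.02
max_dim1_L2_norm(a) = 4.33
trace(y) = 3.91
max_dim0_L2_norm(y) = 3.34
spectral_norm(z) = 1.01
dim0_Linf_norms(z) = [0.98, 0.99, 0.98]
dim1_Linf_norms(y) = [1.03, 2.51, 2.9]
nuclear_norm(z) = 3.01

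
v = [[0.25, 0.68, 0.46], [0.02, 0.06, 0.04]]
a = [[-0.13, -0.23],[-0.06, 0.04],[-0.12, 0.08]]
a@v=[[-0.04, -0.1, -0.07], [-0.01, -0.04, -0.03], [-0.03, -0.08, -0.05]]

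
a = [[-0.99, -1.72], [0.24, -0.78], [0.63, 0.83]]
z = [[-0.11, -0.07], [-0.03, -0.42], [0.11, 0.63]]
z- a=[[0.88, 1.65], [-0.27, 0.36], [-0.52, -0.2]]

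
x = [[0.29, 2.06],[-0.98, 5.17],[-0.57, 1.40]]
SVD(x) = [[-0.34, 0.86],  [-0.9, -0.19],  [-0.25, -0.47]] @ diag([5.812768617418652, 0.7166735661044369]) @ [[0.16, -0.99],[0.99, 0.16]]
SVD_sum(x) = [[-0.32,1.96], [-0.84,5.19], [-0.24,1.45]] + [[0.61, 0.1], [-0.14, -0.02], [-0.33, -0.05]]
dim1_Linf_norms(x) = [2.06, 5.17, 1.4]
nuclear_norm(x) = 6.53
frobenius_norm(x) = 5.86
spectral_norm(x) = 5.81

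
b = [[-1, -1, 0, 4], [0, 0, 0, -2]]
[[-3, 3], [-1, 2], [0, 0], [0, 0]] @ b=[[3, 3, 0, -18], [1, 1, 0, -8], [0, 0, 0, 0], [0, 0, 0, 0]]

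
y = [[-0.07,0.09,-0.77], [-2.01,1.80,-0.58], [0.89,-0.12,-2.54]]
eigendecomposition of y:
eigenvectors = [[0.06, 0.66, 0.31], [1.00, 0.72, 0.28], [-0.02, 0.22, 0.91]]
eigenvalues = [1.69, -0.22, -2.28]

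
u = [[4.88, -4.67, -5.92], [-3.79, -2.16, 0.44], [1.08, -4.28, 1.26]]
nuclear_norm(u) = 17.31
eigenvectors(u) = [[0.58+0.00j, (0.74+0j), 0.74-0.00j], [0.72+0.00j, -0.35+0.12j, -0.35-0.12j], [(0.39+0j), 0.33-0.45j, (0.33+0.45j)]]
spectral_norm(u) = 9.32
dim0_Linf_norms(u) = [4.88, 4.67, 5.92]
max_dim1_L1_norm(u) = 15.47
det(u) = -138.45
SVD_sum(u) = [[5.24,-5.03,-5.21],[-0.74,0.71,0.73],[1.35,-1.3,-1.35]] + [[0.17, 0.29, -0.11], [-1.77, -3.05, 1.17], [-1.62, -2.79, 1.07]] + [[-0.53, 0.08, -0.60], [-1.28, 0.18, -1.46], [1.34, -0.19, 1.54]]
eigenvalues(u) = [(-4.97+0j), (4.47+2.81j), (4.47-2.81j)]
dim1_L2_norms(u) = [8.98, 4.38, 4.59]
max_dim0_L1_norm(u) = 11.11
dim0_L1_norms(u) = [9.75, 11.11, 7.62]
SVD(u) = [[-0.96, 0.07, -0.27], [0.14, -0.74, -0.66], [-0.25, -0.67, 0.7]] @ diag([9.317924884774582, 5.047308299287522, 2.943867315903007]) @ [[-0.59, 0.56, 0.58], [0.48, 0.82, -0.31], [0.65, -0.09, 0.75]]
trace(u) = 3.98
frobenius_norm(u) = 11.00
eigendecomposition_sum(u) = [[-0.99+0.00j, -2.79-0.00j, (-0.75+0j)], [(-1.23+0j), -3.47-0.00j, -0.93+0.00j], [(-0.68+0j), (-1.9-0j), (-0.51+0j)]] + [[2.94-0.70j, (-0.94-1.29j), (-2.59+3.38j)], [-1.28+0.80j, 0.65+0.46j, (0.68-2.02j)], [(0.88-2.07j), (-1.19-0j), 0.88+3.05j]] + [[(2.94+0.7j), (-0.94+1.29j), (-2.59-3.38j)], [-1.28-0.80j, 0.65-0.46j, (0.68+2.02j)], [(0.88+2.07j), -1.19+0.00j, 0.88-3.05j]]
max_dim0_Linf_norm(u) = 5.92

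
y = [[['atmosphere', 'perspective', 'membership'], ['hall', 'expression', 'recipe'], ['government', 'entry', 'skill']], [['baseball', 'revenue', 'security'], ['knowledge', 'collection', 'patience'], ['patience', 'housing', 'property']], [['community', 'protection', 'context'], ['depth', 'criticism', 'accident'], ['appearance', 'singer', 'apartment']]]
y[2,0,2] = 'context'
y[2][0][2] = 'context'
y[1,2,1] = 'housing'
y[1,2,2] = 'property'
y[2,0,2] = 'context'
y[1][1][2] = 'patience'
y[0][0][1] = 'perspective'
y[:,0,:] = [['atmosphere', 'perspective', 'membership'], ['baseball', 'revenue', 'security'], ['community', 'protection', 'context']]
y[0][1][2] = 'recipe'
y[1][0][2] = 'security'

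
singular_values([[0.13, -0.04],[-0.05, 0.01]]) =[0.15, 0.0]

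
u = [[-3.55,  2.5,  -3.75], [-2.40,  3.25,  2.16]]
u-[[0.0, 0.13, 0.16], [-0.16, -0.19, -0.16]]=[[-3.55, 2.37, -3.91],[-2.24, 3.44, 2.32]]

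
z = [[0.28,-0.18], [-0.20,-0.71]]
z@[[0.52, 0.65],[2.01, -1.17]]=[[-0.22, 0.39], [-1.53, 0.7]]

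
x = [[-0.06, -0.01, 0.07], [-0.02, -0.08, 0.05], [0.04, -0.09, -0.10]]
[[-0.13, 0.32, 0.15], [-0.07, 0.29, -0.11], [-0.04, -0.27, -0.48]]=x@[[3.35, -1.0, -0.56], [0.72, -1.25, 2.83], [1.10, 3.47, 2.02]]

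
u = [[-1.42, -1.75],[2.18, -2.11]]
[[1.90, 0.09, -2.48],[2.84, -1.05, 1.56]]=u @ [[0.14, -0.30, 1.17], [-1.20, 0.19, 0.47]]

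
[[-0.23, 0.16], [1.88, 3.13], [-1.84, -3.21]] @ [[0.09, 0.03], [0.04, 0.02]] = [[-0.01, -0.00], [0.29, 0.12], [-0.29, -0.12]]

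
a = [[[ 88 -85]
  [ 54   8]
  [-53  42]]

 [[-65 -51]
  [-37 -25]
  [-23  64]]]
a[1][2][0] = -23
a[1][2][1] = 64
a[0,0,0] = 88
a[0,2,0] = -53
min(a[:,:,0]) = -65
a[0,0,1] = -85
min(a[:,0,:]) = -85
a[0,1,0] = 54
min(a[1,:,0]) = -65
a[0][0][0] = 88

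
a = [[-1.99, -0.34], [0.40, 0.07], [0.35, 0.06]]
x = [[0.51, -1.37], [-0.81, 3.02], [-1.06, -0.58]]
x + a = [[-1.48, -1.71], [-0.41, 3.09], [-0.71, -0.52]]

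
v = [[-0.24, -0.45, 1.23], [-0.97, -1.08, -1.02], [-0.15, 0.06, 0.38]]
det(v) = -0.422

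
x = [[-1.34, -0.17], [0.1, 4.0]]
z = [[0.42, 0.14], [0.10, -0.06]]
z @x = [[-0.55, 0.49], [-0.14, -0.26]]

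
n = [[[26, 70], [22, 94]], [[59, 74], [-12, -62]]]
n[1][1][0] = -12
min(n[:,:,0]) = -12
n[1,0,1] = 74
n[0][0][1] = 70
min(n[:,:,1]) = -62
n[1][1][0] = -12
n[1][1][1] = -62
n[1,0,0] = 59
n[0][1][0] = 22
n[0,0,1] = 70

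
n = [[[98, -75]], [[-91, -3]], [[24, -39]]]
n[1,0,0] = -91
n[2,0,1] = -39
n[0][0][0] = 98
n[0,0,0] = 98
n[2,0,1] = -39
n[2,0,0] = 24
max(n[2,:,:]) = 24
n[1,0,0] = -91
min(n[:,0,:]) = -91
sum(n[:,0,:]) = -86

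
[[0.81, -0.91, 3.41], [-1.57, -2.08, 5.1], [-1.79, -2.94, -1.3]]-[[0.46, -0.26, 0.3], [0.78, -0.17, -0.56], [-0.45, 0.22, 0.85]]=[[0.35, -0.65, 3.11], [-2.35, -1.91, 5.66], [-1.34, -3.16, -2.15]]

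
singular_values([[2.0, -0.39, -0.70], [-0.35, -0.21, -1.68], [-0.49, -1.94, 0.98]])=[2.48, 1.98, 1.58]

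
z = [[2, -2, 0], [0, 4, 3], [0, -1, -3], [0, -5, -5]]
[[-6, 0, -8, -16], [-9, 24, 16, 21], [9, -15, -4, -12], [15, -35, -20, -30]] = z @ [[-3, 3, 0, -5], [0, 3, 4, 3], [-3, 4, 0, 3]]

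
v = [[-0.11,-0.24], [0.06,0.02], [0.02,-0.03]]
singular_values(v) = [0.27, 0.06]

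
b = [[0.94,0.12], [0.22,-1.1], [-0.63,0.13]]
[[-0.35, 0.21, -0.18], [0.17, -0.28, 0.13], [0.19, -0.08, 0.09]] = b @ [[-0.34,0.19,-0.17], [-0.22,0.29,-0.15]]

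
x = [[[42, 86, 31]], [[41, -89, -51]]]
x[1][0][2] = -51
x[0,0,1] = 86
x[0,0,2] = 31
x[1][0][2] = -51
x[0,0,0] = 42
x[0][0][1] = 86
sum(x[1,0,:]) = -99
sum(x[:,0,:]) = 60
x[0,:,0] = [42]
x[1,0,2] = -51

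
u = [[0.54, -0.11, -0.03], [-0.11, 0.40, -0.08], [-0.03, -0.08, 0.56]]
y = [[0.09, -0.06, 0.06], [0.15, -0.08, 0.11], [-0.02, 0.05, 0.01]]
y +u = [[0.63,  -0.17,  0.03], [0.04,  0.32,  0.03], [-0.05,  -0.03,  0.57]]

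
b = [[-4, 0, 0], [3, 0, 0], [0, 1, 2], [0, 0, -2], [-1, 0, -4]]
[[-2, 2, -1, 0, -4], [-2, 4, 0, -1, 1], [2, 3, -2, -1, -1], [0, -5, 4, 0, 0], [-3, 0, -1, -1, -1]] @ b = [[18, -1, 14], [19, 0, -2], [2, -2, 2], [-15, 4, 8], [13, -1, 4]]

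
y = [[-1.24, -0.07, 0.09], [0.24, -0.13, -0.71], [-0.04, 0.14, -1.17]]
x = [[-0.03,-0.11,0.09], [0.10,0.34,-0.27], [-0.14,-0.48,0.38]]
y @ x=[[0.02,0.07,-0.06], [0.08,0.27,-0.21], [0.18,0.61,-0.49]]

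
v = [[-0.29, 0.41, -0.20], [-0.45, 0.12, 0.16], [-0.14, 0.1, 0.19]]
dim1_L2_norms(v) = [0.54, 0.49, 0.26]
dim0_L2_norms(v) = [0.55, 0.44, 0.32]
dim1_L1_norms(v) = [0.9, 0.73, 0.43]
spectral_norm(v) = 0.67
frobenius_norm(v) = 0.77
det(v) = 0.03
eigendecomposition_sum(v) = [[-0.14+0.15j,0.21+0.07j,(-0.12-0.07j)], [(-0.2-0.03j),(0.06+0.21j),-0.01-0.14j], [-0.04+0.04j,0.05+0.02j,(-0.03-0.02j)]] + [[-0.14-0.15j, (0.21-0.07j), -0.12+0.07j],[-0.20+0.03j, 0.06-0.21j, (-0.01+0.14j)],[(-0.04-0.04j), (0.05-0.02j), -0.03+0.02j]] + [[-0.01-0.00j,(-0+0j),(0.04-0j)],[(-0.04-0j),-0.00+0.00j,0.18-0.00j],[-0.06-0.00j,(-0+0j),(0.25-0j)]]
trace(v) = 0.02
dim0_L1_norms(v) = [0.88, 0.63, 0.55]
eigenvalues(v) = [(-0.11+0.34j), (-0.11-0.34j), (0.24+0j)]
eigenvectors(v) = [[(0.39-0.57j), (0.39+0.57j), 0.14+0.00j],[0.70+0.00j, 0.70-0.00j, (0.57+0j)],[(0.11-0.14j), 0.11+0.14j, 0.81+0.00j]]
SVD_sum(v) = [[-0.38, 0.28, 0.01],[-0.35, 0.26, 0.01],[-0.14, 0.1, 0.0]] + [[0.08, 0.12, -0.22], [-0.07, -0.1, 0.18], [-0.05, -0.07, 0.13]] + [[0.01, 0.01, 0.01],[-0.03, -0.04, -0.03],[0.05, 0.07, 0.06]]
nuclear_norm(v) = 1.16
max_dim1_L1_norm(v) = 0.9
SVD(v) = [[-0.71, 0.70, 0.12], [-0.65, -0.59, -0.48], [-0.26, -0.41, 0.87]] @ diag([0.6669579778474647, 0.37646626900507074, 0.11764439675149174]) @ [[0.81, -0.59, -0.02], [0.32, 0.46, -0.83], [0.5, 0.66, 0.56]]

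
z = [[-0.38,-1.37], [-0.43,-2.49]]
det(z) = 0.357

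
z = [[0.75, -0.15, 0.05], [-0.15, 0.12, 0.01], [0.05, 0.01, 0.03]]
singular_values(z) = [0.79, 0.09, 0.02]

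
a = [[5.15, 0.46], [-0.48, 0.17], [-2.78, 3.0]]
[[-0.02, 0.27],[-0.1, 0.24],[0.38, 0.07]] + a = [[5.13,  0.73], [-0.58,  0.41], [-2.40,  3.07]]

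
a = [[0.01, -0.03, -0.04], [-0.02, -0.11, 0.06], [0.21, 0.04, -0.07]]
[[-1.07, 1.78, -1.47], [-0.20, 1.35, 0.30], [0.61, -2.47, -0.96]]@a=[[-0.36, -0.22, 0.25],[0.03, -0.13, 0.07],[-0.15, 0.22, -0.11]]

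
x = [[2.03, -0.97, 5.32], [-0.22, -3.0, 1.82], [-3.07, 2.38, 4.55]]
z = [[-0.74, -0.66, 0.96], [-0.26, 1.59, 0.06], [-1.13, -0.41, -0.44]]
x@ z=[[-7.26, -5.06, -0.45], [-1.11, -5.37, -1.19], [-3.49, 3.94, -4.81]]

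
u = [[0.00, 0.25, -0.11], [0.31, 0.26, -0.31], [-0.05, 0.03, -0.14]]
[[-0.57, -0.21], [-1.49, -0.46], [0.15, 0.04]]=u@[[-3.18, -0.88], [-2.47, -0.92], [-0.46, -0.18]]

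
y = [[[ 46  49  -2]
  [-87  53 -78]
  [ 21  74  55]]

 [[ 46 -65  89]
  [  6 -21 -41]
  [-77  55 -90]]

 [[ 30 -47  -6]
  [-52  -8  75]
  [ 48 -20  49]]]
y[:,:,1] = [[49, 53, 74], [-65, -21, 55], [-47, -8, -20]]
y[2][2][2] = 49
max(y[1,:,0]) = 46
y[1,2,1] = 55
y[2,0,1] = -47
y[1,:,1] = [-65, -21, 55]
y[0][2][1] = 74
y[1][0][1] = -65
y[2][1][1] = -8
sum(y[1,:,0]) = -25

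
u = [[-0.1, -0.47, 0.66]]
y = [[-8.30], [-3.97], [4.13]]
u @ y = [[5.42]]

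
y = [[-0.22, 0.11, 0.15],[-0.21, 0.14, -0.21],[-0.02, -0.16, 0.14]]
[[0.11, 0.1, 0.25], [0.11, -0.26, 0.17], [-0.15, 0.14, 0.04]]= y @ [[0.06, 0.2, -0.98], [1.00, -0.07, 0.05], [0.06, 0.98, 0.2]]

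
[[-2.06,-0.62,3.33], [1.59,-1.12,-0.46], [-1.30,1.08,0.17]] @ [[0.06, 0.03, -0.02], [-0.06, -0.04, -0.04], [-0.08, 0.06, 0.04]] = [[-0.35, 0.16, 0.2], [0.2, 0.06, -0.01], [-0.16, -0.07, -0.01]]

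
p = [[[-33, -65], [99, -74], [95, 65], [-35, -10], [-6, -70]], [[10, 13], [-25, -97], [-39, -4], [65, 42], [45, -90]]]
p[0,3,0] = -35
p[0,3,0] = -35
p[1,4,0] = 45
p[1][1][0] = -25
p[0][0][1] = -65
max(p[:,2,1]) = 65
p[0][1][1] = -74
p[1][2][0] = -39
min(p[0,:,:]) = -74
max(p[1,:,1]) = 42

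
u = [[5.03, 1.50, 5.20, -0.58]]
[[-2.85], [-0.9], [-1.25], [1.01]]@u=[[-14.34,  -4.28,  -14.82,  1.65], [-4.53,  -1.35,  -4.68,  0.52], [-6.29,  -1.88,  -6.50,  0.72], [5.08,  1.52,  5.25,  -0.59]]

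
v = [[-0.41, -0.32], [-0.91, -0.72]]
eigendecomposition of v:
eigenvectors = [[0.62,0.41], [-0.79,0.91]]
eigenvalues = [-0.0, -1.13]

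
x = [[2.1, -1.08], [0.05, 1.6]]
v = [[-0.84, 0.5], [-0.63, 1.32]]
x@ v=[[-1.08, -0.38], [-1.05, 2.14]]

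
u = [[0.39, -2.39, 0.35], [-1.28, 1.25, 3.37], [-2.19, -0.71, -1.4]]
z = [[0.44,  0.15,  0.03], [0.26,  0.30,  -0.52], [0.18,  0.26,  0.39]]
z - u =[[0.05, 2.54, -0.32], [1.54, -0.95, -3.89], [2.37, 0.97, 1.79]]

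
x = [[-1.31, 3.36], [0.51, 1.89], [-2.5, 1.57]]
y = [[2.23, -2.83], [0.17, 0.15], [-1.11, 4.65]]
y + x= [[0.92, 0.53], [0.68, 2.04], [-3.61, 6.22]]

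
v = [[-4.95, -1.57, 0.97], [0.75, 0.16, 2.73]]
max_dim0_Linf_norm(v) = 4.95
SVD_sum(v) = [[-4.98, -1.57, 0.79], [0.33, 0.10, -0.05]] + [[0.03, 0.0, 0.18], [0.42, 0.06, 2.78]]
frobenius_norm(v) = 6.00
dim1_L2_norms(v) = [5.28, 2.84]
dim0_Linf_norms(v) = [4.95, 1.57, 2.73]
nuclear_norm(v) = 8.11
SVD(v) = [[-1.00, 0.07], [0.07, 1.00]] @ diag([5.291033877943375, 2.820329857030114]) @ [[0.94, 0.3, -0.15],[0.15, 0.02, 0.99]]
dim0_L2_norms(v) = [5.01, 1.58, 2.9]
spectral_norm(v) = 5.29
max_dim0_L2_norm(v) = 5.01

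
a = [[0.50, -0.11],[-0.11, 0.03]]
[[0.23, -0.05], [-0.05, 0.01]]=a@[[0.47, 0.01], [0.01, 0.48]]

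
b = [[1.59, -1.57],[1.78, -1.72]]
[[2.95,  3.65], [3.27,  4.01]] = b@[[0.94, 0.37],[-0.93, -1.95]]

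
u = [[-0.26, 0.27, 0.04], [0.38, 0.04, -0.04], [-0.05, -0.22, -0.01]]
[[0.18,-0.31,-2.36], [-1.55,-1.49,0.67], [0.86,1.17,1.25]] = u @ [[-4.13, -3.64, 2.97], [-2.80, -4.39, -6.59], [-3.39, -1.74, 4.8]]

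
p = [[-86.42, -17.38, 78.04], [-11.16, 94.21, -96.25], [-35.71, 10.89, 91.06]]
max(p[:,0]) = -11.16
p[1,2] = -96.25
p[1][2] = -96.25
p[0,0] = -86.42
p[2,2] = 91.06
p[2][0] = -35.71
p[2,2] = 91.06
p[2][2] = 91.06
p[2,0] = -35.71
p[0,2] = 78.04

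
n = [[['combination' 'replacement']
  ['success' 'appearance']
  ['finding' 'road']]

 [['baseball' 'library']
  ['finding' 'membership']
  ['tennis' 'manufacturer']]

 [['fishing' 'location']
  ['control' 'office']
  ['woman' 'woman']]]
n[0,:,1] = ['replacement', 'appearance', 'road']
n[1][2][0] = 'tennis'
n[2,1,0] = 'control'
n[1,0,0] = 'baseball'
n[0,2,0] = 'finding'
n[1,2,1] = 'manufacturer'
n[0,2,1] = 'road'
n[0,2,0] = 'finding'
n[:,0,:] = [['combination', 'replacement'], ['baseball', 'library'], ['fishing', 'location']]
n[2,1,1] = 'office'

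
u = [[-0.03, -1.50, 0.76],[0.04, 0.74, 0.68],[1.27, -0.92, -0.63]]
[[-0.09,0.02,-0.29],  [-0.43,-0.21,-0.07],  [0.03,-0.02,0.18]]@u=[[-0.36, 0.42, 0.13], [-0.08, 0.55, -0.43], [0.23, -0.23, -0.10]]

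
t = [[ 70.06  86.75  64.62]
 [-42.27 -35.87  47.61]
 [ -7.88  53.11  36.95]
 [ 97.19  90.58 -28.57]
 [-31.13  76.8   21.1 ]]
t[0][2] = 64.62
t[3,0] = 97.19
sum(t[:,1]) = 271.37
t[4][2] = 21.1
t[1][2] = 47.61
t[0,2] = 64.62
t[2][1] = 53.11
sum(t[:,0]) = 85.97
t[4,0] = -31.13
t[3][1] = 90.58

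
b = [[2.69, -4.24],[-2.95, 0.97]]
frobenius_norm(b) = 5.90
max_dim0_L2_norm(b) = 4.35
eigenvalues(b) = [5.47, -1.81]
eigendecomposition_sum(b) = [[3.38,-3.19], [-2.22,2.09]] + [[-0.69, -1.05],[-0.73, -1.12]]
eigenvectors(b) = [[0.84, 0.69], [-0.55, 0.73]]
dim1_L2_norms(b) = [5.02, 3.11]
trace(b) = 3.66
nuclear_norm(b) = 7.39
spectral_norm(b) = 5.64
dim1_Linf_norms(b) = [4.24, 2.95]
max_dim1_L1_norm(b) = 6.93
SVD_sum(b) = [[3.31, -3.68], [-1.80, 2.00]] + [[-0.62, -0.56], [-1.15, -1.03]]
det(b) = -9.90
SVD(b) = [[-0.88, 0.48],[0.48, 0.88]] @ diag([5.636775557267724, 1.7560926276791708]) @ [[-0.67, 0.74], [-0.74, -0.67]]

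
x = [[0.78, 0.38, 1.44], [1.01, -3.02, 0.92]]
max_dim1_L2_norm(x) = 3.31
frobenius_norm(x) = 3.72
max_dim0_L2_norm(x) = 3.04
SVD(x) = [[0.12, 0.99], [0.99, -0.12]] @ diag([3.331585375907332, 1.6473733283747194]) @ [[0.33, -0.89, 0.32],[0.40, 0.44, 0.8]]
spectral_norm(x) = 3.33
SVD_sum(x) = [[0.13, -0.34, 0.13], [1.09, -2.94, 1.07]] + [[0.65, 0.72, 1.31], [-0.08, -0.08, -0.15]]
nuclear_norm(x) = 4.98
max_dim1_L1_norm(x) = 4.95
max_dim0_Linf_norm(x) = 3.02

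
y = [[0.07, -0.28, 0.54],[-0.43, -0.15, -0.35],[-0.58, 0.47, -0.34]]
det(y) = -0.157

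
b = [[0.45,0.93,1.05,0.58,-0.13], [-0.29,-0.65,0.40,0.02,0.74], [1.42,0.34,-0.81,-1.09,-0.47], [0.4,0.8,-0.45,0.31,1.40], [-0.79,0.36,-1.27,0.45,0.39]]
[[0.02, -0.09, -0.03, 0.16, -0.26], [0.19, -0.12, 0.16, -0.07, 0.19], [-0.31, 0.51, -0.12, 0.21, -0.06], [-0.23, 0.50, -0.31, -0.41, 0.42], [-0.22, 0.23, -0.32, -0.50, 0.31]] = b @[[-0.21, 0.16, -0.12, 0.2, 0.15], [-0.03, 0.17, -0.08, -0.14, -0.21], [0.24, -0.22, 0.22, 0.16, -0.23], [-0.19, -0.12, -0.23, 0.00, 0.25], [0.03, 0.17, -0.02, -0.22, 0.25]]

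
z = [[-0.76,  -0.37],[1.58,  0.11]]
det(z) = 0.501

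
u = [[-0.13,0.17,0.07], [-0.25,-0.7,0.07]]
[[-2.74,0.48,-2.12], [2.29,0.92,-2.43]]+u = [[-2.87, 0.65, -2.05], [2.04, 0.22, -2.36]]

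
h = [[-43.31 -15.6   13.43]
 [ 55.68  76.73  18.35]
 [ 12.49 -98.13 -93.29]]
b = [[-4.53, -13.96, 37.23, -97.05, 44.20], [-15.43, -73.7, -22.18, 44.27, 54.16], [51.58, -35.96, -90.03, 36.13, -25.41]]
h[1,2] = 18.35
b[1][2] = -22.18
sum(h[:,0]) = 24.86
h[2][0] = 12.49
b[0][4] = 44.2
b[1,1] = -73.7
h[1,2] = 18.35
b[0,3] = -97.05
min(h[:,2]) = -93.29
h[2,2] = -93.29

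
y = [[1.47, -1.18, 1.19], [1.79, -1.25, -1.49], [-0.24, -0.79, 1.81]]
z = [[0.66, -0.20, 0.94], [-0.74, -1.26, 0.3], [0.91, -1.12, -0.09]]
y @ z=[[2.93, -0.14, 0.92], [0.75, 2.89, 1.44], [2.07, -0.98, -0.63]]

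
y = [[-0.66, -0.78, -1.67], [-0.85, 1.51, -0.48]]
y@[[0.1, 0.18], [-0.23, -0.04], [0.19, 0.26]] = [[-0.20, -0.52], [-0.52, -0.34]]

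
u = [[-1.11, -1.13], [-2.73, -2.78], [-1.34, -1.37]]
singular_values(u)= [4.62, 0.0]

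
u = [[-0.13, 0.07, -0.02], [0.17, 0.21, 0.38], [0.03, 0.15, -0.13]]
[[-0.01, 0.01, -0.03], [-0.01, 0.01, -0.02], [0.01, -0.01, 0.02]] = u@ [[0.07, -0.07, 0.2], [-0.02, 0.02, -0.04], [-0.05, 0.05, -0.12]]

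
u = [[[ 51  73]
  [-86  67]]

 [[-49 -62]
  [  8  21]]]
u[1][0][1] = -62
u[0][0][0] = 51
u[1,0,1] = -62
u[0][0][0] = 51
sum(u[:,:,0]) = -76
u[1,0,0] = -49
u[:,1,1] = [67, 21]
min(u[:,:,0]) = -86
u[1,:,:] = [[-49, -62], [8, 21]]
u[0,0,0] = 51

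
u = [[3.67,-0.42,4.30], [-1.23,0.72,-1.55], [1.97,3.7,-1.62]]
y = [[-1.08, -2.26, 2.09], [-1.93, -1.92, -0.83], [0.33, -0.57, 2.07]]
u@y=[[-1.73, -9.94, 16.92], [-0.57, 2.28, -6.38], [-9.80, -10.63, -2.31]]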